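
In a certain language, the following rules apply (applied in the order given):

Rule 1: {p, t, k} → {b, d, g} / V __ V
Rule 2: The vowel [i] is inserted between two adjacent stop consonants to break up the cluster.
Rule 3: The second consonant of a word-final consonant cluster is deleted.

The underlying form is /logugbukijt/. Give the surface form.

logugibugij

Rule 1 (intervocalic voicing): /k/ is a voiceless stop between vowels /u/ and /i/, so it voices to [g]. /logugbukijt/ → logugbugijt.
Rule 2 (stop-cluster i-epenthesis): /g/ and /b/ form a stop–stop cluster, so [i] is inserted between them. /logugbugijt/ → logugibugijt.
Rule 3 (final cluster simplification): /t/ is the second consonant of a word-final cluster /jt/, so it deletes. /logugibugijt/ → logugibugij.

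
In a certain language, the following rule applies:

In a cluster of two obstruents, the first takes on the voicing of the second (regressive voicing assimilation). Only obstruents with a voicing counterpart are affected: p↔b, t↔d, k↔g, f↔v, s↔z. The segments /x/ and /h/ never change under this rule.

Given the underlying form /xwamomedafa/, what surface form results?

xwamomedafa

No segment of /xwamomedafa/ meets the structural description of the rule, so the form surfaces unchanged.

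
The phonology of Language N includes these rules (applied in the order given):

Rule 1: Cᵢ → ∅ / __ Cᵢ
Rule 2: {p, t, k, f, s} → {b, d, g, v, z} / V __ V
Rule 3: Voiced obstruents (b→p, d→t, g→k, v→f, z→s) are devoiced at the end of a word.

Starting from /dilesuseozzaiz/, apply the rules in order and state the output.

dilezuzeozais

Rule 1 (degemination): /zz/ is a geminate; the first /z/ deletes. /dilesuseozzaiz/ → dilesuseozaiz.
Rule 2 (intervocalic voicing): /s/ is a voiceless obstruent between vowels /e/ and /u/, so it voices to [z]. /s/ is a voiceless obstruent between vowels /u/ and /e/, so it voices to [z]. /dilesuseozaiz/ → dilezuzeozaiz.
Rule 3 (final devoicing): /z/ is a voiced obstruent in word-final position, so it devoices to [s]. /dilezuzeozaiz/ → dilezuzeozais.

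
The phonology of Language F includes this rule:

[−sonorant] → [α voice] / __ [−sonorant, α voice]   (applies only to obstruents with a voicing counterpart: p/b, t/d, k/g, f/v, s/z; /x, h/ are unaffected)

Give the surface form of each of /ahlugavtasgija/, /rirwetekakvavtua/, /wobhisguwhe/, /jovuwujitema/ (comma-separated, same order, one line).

ahlugaftazgija, rirwetekagvaftua, wophizguwhe, jovuwujitema

/ahlugavtasgija/: /v/ precedes the voiceless obstruent /t/, so it devoices to [f] by assimilation. /s/ precedes the voiced obstruent /g/, so it voices to [z] by assimilation. → [ahlugaftazgija].
/rirwetekakvavtua/: /k/ precedes the voiced obstruent /v/, so it voices to [g] by assimilation. /v/ precedes the voiceless obstruent /t/, so it devoices to [f] by assimilation. → [rirwetekagvaftua].
/wobhisguwhe/: /b/ precedes the voiceless obstruent /h/, so it devoices to [p] by assimilation. /s/ precedes the voiced obstruent /g/, so it voices to [z] by assimilation. → [wophizguwhe].
/jovuwujitema/: the rule's environment is not met; surfaces unchanged as [jovuwujitema].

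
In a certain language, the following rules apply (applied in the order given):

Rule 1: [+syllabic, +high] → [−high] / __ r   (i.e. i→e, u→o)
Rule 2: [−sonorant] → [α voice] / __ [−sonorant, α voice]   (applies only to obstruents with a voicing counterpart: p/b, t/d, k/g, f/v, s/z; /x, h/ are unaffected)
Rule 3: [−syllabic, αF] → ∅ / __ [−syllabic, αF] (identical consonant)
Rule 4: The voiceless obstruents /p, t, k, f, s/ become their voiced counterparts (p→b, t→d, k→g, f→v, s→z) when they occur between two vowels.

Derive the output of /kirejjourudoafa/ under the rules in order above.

kerejoorudoava

Rule 1 (pre-rhotic lowering): /i/ is a high vowel immediately before /r/, so it lowers to [e]. /u/ is a high vowel immediately before /r/, so it lowers to [o]. /kirejjourudoafa/ → kerejjoorudoafa.
Rule 2 (regressive voicing assimilation): no segment meets the environment; /kerejjoorudoafa/ is unchanged.
Rule 3 (degemination): /jj/ is a geminate; the first /j/ deletes. /kerejjoorudoafa/ → kerejoorudoafa.
Rule 4 (intervocalic voicing): /f/ is a voiceless obstruent between vowels /a/ and /a/, so it voices to [v]. /kerejoorudoafa/ → kerejoorudoava.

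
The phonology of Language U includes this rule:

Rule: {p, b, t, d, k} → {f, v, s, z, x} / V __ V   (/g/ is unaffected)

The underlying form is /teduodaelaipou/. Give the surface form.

tezuozaelaifou

Scanning /teduodaelaipou/: /t/ at position 1 is not in the conditioning environment; /d/ is a stop between vowels /e/ and /u/, so it spirantizes to the fricative [z]; /d/ is a stop between vowels /o/ and /a/, so it spirantizes to the fricative [z]; /p/ is a stop between vowels /i/ and /o/, so it spirantizes to the fricative [f].
Result: [tezuozaelaifou].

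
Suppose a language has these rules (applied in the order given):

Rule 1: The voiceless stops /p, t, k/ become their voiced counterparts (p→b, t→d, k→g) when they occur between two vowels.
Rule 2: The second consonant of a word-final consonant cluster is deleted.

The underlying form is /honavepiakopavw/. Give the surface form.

Rule 1 (intervocalic voicing): /p/ is a voiceless stop between vowels /e/ and /i/, so it voices to [b]. /k/ is a voiceless stop between vowels /a/ and /o/, so it voices to [g]. /p/ is a voiceless stop between vowels /o/ and /a/, so it voices to [b]. /honavepiakopavw/ → honavebiagobavw.
Rule 2 (final cluster simplification): /w/ is the second consonant of a word-final cluster /vw/, so it deletes. /honavebiagobavw/ → honavebiagobav.

honavebiagobav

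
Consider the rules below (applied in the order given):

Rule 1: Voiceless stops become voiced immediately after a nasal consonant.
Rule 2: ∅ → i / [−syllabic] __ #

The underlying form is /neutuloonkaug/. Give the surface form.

Rule 1 (post-nasal voicing): /k/ is a voiceless stop immediately after the nasal /n/, so it voices to [g]. /neutuloonkaug/ → neutuloongaug.
Rule 2 (final i-epenthesis): the form ends in the consonant /g/, so [i] is inserted word-finally. /neutuloongaug/ → neutuloongaugi.

neutuloongaugi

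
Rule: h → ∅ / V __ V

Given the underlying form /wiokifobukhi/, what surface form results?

No segment of /wiokifobukhi/ meets the structural description of the rule, so the form surfaces unchanged.

wiokifobukhi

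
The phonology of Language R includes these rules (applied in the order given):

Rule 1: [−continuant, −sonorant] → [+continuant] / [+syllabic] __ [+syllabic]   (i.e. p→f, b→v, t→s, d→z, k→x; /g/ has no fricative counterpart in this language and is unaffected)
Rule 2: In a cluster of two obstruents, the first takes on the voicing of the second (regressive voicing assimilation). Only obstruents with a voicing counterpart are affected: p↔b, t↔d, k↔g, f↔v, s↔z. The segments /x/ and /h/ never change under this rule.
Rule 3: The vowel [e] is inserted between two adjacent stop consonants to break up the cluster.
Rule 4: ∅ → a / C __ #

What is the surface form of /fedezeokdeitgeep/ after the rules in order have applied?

Rule 1 (intervocalic spirantization): /d/ is a stop between vowels /e/ and /e/, so it spirantizes to the fricative [z]. /fedezeokdeitgeep/ → fezezeokdeitgeep.
Rule 2 (regressive voicing assimilation): /k/ precedes the voiced obstruent /d/, so it voices to [g] by assimilation. /t/ precedes the voiced obstruent /g/, so it voices to [d] by assimilation. /fezezeokdeitgeep/ → fezezeogdeidgeep.
Rule 3 (stop-cluster e-epenthesis): /g/ and /d/ form a stop–stop cluster, so [e] is inserted between them. /d/ and /g/ form a stop–stop cluster, so [e] is inserted between them. /fezezeogdeidgeep/ → fezezeogedeidegeep.
Rule 4 (final a-epenthesis): the form ends in the consonant /p/, so [a] is inserted word-finally. /fezezeogedeidegeep/ → fezezeogedeidegeepa.

fezezeogedeidegeepa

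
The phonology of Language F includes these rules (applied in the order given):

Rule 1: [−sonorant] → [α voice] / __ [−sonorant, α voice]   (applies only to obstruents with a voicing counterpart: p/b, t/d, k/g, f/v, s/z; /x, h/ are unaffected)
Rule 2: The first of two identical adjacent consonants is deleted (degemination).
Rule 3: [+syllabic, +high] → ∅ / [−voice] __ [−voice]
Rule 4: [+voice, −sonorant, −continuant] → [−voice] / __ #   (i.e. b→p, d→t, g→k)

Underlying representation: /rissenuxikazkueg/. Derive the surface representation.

risenuxkaskuek

Rule 1 (regressive voicing assimilation): /z/ precedes the voiceless obstruent /k/, so it devoices to [s] by assimilation. /rissenuxikazkueg/ → rissenuxikaskueg.
Rule 2 (degemination): /ss/ is a geminate; the first /s/ deletes. /rissenuxikaskueg/ → risenuxikaskueg.
Rule 3 (high vowel syncope): /i/ is a high vowel flanked by voiceless consonants /x/ and /k/, so it deletes. /risenuxikaskueg/ → risenuxkaskueg.
Rule 4 (final devoicing): /g/ is a voiced stop in word-final position, so it devoices to [k]. /risenuxkaskueg/ → risenuxkaskuek.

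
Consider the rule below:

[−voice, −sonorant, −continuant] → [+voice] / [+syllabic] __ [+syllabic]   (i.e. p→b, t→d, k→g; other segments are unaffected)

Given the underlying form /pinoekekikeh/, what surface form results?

Scanning /pinoekekikeh/: /p/ at position 1 is not in the conditioning environment; /k/ is a voiceless stop between vowels /e/ and /e/, so it voices to [g]; /k/ is a voiceless stop between vowels /e/ and /i/, so it voices to [g]; /k/ is a voiceless stop between vowels /i/ and /e/, so it voices to [g].
Result: [pinoegegigeh].

pinoegegigeh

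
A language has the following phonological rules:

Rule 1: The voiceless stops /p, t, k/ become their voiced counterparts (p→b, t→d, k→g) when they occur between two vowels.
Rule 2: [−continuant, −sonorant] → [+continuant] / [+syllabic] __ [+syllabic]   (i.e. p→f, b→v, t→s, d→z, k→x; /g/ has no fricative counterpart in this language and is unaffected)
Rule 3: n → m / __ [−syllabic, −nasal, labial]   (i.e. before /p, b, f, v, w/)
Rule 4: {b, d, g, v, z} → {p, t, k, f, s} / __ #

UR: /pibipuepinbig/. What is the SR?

pivivuevimbik

Rule 1 (intervocalic voicing): /p/ is a voiceless stop between vowels /i/ and /u/, so it voices to [b]. /p/ is a voiceless stop between vowels /e/ and /i/, so it voices to [b]. /pibipuepinbig/ → pibibuebinbig.
Rule 2 (intervocalic spirantization): /b/ is a stop between vowels /i/ and /i/, so it spirantizes to the fricative [v]. /b/ is a stop between vowels /i/ and /u/, so it spirantizes to the fricative [v]. /b/ is a stop between vowels /e/ and /i/, so it spirantizes to the fricative [v]. /pibibuebinbig/ → pivivuevinbig.
Rule 3 (nasal place assimilation): /n/ precedes the labial consonant /b/, so it assimilates in place to [m]. /pivivuevinbig/ → pivivuevimbig.
Rule 4 (final devoicing): /g/ is a voiced obstruent in word-final position, so it devoices to [k]. /pivivuevimbig/ → pivivuevimbik.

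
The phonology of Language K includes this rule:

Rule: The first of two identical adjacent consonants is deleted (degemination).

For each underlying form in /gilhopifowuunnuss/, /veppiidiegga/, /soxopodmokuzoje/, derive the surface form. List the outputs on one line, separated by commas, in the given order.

gilhopifowuunus, vepiidiega, soxopodmokuzoje

/gilhopifowuunnuss/: /nn/ is a geminate; the first /n/ deletes. /ss/ is a geminate; the first /s/ deletes. → [gilhopifowuunus].
/veppiidiegga/: /pp/ is a geminate; the first /p/ deletes. /gg/ is a geminate; the first /g/ deletes. → [vepiidiega].
/soxopodmokuzoje/: the rule's environment is not met; surfaces unchanged as [soxopodmokuzoje].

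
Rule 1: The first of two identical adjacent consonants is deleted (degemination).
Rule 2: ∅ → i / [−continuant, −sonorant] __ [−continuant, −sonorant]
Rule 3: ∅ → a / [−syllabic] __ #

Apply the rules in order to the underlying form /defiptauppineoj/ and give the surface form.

defipitaupineoja

Rule 1 (degemination): /pp/ is a geminate; the first /p/ deletes. /defiptauppineoj/ → defiptaupineoj.
Rule 2 (stop-cluster i-epenthesis): /p/ and /t/ form a stop–stop cluster, so [i] is inserted between them. /defiptaupineoj/ → defipitaupineoj.
Rule 3 (final a-epenthesis): the form ends in the consonant /j/, so [a] is inserted word-finally. /defipitaupineoj/ → defipitaupineoja.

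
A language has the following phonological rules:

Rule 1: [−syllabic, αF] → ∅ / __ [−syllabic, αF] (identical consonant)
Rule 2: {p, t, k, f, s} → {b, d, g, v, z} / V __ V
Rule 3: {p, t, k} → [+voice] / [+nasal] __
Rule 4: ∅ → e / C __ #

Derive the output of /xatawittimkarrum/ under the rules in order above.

xadawidimgarume

Rule 1 (degemination): /tt/ is a geminate; the first /t/ deletes. /rr/ is a geminate; the first /r/ deletes. /xatawittimkarrum/ → xatawitimkarum.
Rule 2 (intervocalic voicing): /t/ is a voiceless obstruent between vowels /a/ and /a/, so it voices to [d]. /t/ is a voiceless obstruent between vowels /i/ and /i/, so it voices to [d]. /xatawitimkarum/ → xadawidimkarum.
Rule 3 (post-nasal voicing): /k/ is a voiceless stop immediately after the nasal /m/, so it voices to [g]. /xadawidimkarum/ → xadawidimgarum.
Rule 4 (final e-epenthesis): the form ends in the consonant /m/, so [e] is inserted word-finally. /xadawidimgarum/ → xadawidimgarume.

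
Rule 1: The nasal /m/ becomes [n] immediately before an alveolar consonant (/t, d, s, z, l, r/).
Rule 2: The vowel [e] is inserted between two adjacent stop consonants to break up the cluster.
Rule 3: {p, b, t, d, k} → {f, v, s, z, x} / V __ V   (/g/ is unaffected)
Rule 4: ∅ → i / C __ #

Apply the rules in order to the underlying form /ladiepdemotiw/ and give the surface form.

laziefezemosiwi

Rule 1 (nasal place assimilation): no segment meets the environment; /ladiepdemotiw/ is unchanged.
Rule 2 (stop-cluster e-epenthesis): /p/ and /d/ form a stop–stop cluster, so [e] is inserted between them. /ladiepdemotiw/ → ladiepedemotiw.
Rule 3 (intervocalic spirantization): /d/ is a stop between vowels /a/ and /i/, so it spirantizes to the fricative [z]. /p/ is a stop between vowels /e/ and /e/, so it spirantizes to the fricative [f]. /d/ is a stop between vowels /e/ and /e/, so it spirantizes to the fricative [z]. /t/ is a stop between vowels /o/ and /i/, so it spirantizes to the fricative [s]. /ladiepedemotiw/ → laziefezemosiw.
Rule 4 (final i-epenthesis): the form ends in the consonant /w/, so [i] is inserted word-finally. /laziefezemosiw/ → laziefezemosiwi.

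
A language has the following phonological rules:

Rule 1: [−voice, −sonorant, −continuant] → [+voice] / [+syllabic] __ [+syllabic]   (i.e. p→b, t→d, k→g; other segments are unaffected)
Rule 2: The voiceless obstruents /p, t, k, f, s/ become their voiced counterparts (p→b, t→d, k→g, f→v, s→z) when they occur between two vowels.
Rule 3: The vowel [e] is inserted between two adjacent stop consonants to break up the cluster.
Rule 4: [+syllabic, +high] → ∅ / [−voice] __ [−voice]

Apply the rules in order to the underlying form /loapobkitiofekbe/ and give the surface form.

loabobekidiovekebe

Rule 1 (intervocalic voicing): /p/ is a voiceless stop between vowels /a/ and /o/, so it voices to [b]. /t/ is a voiceless stop between vowels /i/ and /i/, so it voices to [d]. /loapobkitiofekbe/ → loabobkidiofekbe.
Rule 2 (intervocalic voicing): /f/ is a voiceless obstruent between vowels /o/ and /e/, so it voices to [v]. /loabobkidiofekbe/ → loabobkidiovekbe.
Rule 3 (stop-cluster e-epenthesis): /b/ and /k/ form a stop–stop cluster, so [e] is inserted between them. /k/ and /b/ form a stop–stop cluster, so [e] is inserted between them. /loabobkidiovekbe/ → loabobekidiovekebe.
Rule 4 (high vowel syncope): no segment meets the environment; /loabobekidiovekebe/ is unchanged.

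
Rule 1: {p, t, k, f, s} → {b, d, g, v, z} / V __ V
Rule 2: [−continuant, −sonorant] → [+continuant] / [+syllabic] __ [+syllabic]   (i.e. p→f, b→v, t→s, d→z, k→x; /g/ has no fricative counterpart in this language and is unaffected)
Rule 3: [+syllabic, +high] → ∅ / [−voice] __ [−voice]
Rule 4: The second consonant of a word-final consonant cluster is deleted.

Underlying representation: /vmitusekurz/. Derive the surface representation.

Rule 1 (intervocalic voicing): /t/ is a voiceless obstruent between vowels /i/ and /u/, so it voices to [d]. /s/ is a voiceless obstruent between vowels /u/ and /e/, so it voices to [z]. /k/ is a voiceless obstruent between vowels /e/ and /u/, so it voices to [g]. /vmitusekurz/ → vmiduzegurz.
Rule 2 (intervocalic spirantization): /d/ is a stop between vowels /i/ and /u/, so it spirantizes to the fricative [z]. /vmiduzegurz/ → vmizuzegurz.
Rule 3 (high vowel syncope): no segment meets the environment; /vmizuzegurz/ is unchanged.
Rule 4 (final cluster simplification): /z/ is the second consonant of a word-final cluster /rz/, so it deletes. /vmizuzegurz/ → vmizuzegur.

vmizuzegur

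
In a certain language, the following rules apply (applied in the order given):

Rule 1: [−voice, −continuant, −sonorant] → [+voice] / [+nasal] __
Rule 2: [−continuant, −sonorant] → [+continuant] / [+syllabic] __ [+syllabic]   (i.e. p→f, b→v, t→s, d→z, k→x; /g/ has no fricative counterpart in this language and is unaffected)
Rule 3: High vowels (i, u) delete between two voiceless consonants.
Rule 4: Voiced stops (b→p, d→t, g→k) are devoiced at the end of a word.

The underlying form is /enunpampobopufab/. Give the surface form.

enunbambovoffap

Rule 1 (post-nasal voicing): /p/ is a voiceless stop immediately after the nasal /n/, so it voices to [b]. /p/ is a voiceless stop immediately after the nasal /m/, so it voices to [b]. /enunpampobopufab/ → enunbambobopufab.
Rule 2 (intervocalic spirantization): /b/ is a stop between vowels /o/ and /o/, so it spirantizes to the fricative [v]. /p/ is a stop between vowels /o/ and /u/, so it spirantizes to the fricative [f]. /enunbambobopufab/ → enunbambovofufab.
Rule 3 (high vowel syncope): /u/ is a high vowel flanked by voiceless consonants /f/ and /f/, so it deletes. /enunbambovofufab/ → enunbambovoffab.
Rule 4 (final devoicing): /b/ is a voiced stop in word-final position, so it devoices to [p]. /enunbambovoffab/ → enunbambovoffap.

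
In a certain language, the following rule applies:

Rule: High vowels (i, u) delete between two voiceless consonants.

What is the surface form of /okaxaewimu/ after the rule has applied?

okaxaewimu

No segment of /okaxaewimu/ meets the structural description of the rule, so the form surfaces unchanged.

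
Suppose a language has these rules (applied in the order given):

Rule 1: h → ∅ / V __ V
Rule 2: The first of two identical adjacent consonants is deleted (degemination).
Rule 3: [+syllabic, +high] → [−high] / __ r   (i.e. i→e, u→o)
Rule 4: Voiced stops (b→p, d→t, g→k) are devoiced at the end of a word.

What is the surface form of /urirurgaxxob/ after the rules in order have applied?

Rule 1 (intervocalic h-deletion): no segment meets the environment; /urirurgaxxob/ is unchanged.
Rule 2 (degemination): /xx/ is a geminate; the first /x/ deletes. /urirurgaxxob/ → urirurgaxob.
Rule 3 (pre-rhotic lowering): /u/ is a high vowel immediately before /r/, so it lowers to [o]. /i/ is a high vowel immediately before /r/, so it lowers to [e]. /u/ is a high vowel immediately before /r/, so it lowers to [o]. /urirurgaxob/ → orerorgaxob.
Rule 4 (final devoicing): /b/ is a voiced stop in word-final position, so it devoices to [p]. /orerorgaxob/ → orerorgaxop.

orerorgaxop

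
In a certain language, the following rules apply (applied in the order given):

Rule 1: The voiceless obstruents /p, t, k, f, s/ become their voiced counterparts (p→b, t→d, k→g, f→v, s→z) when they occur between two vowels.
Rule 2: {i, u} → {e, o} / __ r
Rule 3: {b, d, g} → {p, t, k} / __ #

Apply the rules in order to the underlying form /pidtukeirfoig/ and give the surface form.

pidtugeerfoik

Rule 1 (intervocalic voicing): /k/ is a voiceless obstruent between vowels /u/ and /e/, so it voices to [g]. /pidtukeirfoig/ → pidtugeirfoig.
Rule 2 (pre-rhotic lowering): /i/ is a high vowel immediately before /r/, so it lowers to [e]. /pidtugeirfoig/ → pidtugeerfoig.
Rule 3 (final devoicing): /g/ is a voiced stop in word-final position, so it devoices to [k]. /pidtugeerfoig/ → pidtugeerfoik.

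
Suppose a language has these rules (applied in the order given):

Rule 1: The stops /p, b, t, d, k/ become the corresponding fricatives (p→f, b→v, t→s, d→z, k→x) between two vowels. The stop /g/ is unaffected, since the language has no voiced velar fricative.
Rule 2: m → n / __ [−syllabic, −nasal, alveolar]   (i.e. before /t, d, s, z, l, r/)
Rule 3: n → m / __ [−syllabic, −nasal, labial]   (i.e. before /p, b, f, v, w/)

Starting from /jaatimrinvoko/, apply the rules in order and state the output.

Rule 1 (intervocalic spirantization): /t/ is a stop between vowels /a/ and /i/, so it spirantizes to the fricative [s]. /k/ is a stop between vowels /o/ and /o/, so it spirantizes to the fricative [x]. /jaatimrinvoko/ → jaasimrinvoxo.
Rule 2 (nasal place assimilation): /m/ precedes the alveolar consonant /r/, so it assimilates in place to [n]. /jaasimrinvoxo/ → jaasinrinvoxo.
Rule 3 (nasal place assimilation): /n/ precedes the labial consonant /v/, so it assimilates in place to [m]. /jaasinrinvoxo/ → jaasinrimvoxo.

jaasinrimvoxo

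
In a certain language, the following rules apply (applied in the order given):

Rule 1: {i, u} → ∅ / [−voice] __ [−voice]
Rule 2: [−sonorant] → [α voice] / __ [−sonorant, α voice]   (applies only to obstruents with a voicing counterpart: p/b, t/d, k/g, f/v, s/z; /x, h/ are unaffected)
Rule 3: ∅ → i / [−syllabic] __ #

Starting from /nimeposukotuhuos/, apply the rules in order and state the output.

nimeposkothuosi

Rule 1 (high vowel syncope): /u/ is a high vowel flanked by voiceless consonants /s/ and /k/, so it deletes. /u/ is a high vowel flanked by voiceless consonants /t/ and /h/, so it deletes. /nimeposukotuhuos/ → nimeposkothuos.
Rule 2 (regressive voicing assimilation): no segment meets the environment; /nimeposkothuos/ is unchanged.
Rule 3 (final i-epenthesis): the form ends in the consonant /s/, so [i] is inserted word-finally. /nimeposkothuos/ → nimeposkothuosi.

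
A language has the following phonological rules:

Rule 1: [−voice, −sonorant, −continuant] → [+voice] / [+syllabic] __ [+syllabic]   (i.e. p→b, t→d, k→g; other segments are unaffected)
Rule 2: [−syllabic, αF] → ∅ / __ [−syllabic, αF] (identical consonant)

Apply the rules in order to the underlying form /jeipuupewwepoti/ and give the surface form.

jeibuubewebodi

Rule 1 (intervocalic voicing): /p/ is a voiceless stop between vowels /i/ and /u/, so it voices to [b]. /p/ is a voiceless stop between vowels /u/ and /e/, so it voices to [b]. /p/ is a voiceless stop between vowels /e/ and /o/, so it voices to [b]. /t/ is a voiceless stop between vowels /o/ and /i/, so it voices to [d]. /jeipuupewwepoti/ → jeibuubewwebodi.
Rule 2 (degemination): /ww/ is a geminate; the first /w/ deletes. /jeibuubewwebodi/ → jeibuubewebodi.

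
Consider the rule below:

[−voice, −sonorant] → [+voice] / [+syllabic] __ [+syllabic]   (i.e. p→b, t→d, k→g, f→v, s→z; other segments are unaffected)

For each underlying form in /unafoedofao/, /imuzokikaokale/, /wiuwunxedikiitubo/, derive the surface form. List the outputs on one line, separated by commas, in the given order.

/unafoedofao/: /f/ is a voiceless obstruent between vowels /a/ and /o/, so it voices to [v]. /f/ is a voiceless obstruent between vowels /o/ and /a/, so it voices to [v]. → [unavoedovao].
/imuzokikaokale/: /k/ is a voiceless obstruent between vowels /o/ and /i/, so it voices to [g]. /k/ is a voiceless obstruent between vowels /i/ and /a/, so it voices to [g]. /k/ is a voiceless obstruent between vowels /o/ and /a/, so it voices to [g]. → [imuzogigaogale].
/wiuwunxedikiitubo/: /k/ is a voiceless obstruent between vowels /i/ and /i/, so it voices to [g]. /t/ is a voiceless obstruent between vowels /i/ and /u/, so it voices to [d]. → [wiuwunxedigiidubo].

unavoedovao, imuzogigaogale, wiuwunxedigiidubo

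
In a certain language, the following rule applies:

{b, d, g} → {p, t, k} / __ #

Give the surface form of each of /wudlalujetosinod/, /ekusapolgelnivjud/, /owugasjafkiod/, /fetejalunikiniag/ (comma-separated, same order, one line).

wudlalujetosinot, ekusapolgelnivjut, owugasjafkiot, fetejalunikiniak

/wudlalujetosinod/: /d/ is a voiced stop in word-final position, so it devoices to [t]. → [wudlalujetosinot].
/ekusapolgelnivjud/: /d/ is a voiced stop in word-final position, so it devoices to [t]. → [ekusapolgelnivjut].
/owugasjafkiod/: /d/ is a voiced stop in word-final position, so it devoices to [t]. → [owugasjafkiot].
/fetejalunikiniag/: /g/ is a voiced stop in word-final position, so it devoices to [k]. → [fetejalunikiniak].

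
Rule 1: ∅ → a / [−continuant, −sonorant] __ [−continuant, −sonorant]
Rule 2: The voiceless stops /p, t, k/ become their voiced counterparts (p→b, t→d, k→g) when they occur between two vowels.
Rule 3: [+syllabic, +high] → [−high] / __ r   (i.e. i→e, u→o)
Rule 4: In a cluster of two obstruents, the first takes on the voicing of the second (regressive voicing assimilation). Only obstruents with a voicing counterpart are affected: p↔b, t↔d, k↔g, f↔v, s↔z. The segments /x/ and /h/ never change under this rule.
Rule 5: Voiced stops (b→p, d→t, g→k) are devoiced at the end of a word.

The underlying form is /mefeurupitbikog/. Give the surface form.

Rule 1 (stop-cluster a-epenthesis): /t/ and /b/ form a stop–stop cluster, so [a] is inserted between them. /mefeurupitbikog/ → mefeurupitabikog.
Rule 2 (intervocalic voicing): /p/ is a voiceless stop between vowels /u/ and /i/, so it voices to [b]. /t/ is a voiceless stop between vowels /i/ and /a/, so it voices to [d]. /k/ is a voiceless stop between vowels /i/ and /o/, so it voices to [g]. /mefeurupitabikog/ → mefeurubidabigog.
Rule 3 (pre-rhotic lowering): /u/ is a high vowel immediately before /r/, so it lowers to [o]. /mefeurubidabigog/ → mefeorubidabigog.
Rule 4 (regressive voicing assimilation): no segment meets the environment; /mefeorubidabigog/ is unchanged.
Rule 5 (final devoicing): /g/ is a voiced stop in word-final position, so it devoices to [k]. /mefeorubidabigog/ → mefeorubidabigok.

mefeorubidabigok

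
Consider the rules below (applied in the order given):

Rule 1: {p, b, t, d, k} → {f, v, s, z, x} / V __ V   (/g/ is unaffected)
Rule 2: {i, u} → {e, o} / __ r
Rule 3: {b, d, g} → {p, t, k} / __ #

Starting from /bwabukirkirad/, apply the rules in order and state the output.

Rule 1 (intervocalic spirantization): /b/ is a stop between vowels /a/ and /u/, so it spirantizes to the fricative [v]. /k/ is a stop between vowels /u/ and /i/, so it spirantizes to the fricative [x]. /bwabukirkirad/ → bwavuxirkirad.
Rule 2 (pre-rhotic lowering): /i/ is a high vowel immediately before /r/, so it lowers to [e]. /i/ is a high vowel immediately before /r/, so it lowers to [e]. /bwavuxirkirad/ → bwavuxerkerad.
Rule 3 (final devoicing): /d/ is a voiced stop in word-final position, so it devoices to [t]. /bwavuxerkerad/ → bwavuxerkerat.

bwavuxerkerat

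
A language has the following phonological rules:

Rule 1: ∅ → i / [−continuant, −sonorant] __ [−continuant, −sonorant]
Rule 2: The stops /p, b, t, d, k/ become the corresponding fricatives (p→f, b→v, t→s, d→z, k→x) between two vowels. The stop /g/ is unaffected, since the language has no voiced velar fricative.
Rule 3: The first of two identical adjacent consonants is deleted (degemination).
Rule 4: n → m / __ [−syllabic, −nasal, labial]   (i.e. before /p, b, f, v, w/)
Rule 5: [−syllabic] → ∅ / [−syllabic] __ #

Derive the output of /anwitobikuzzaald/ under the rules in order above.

Rule 1 (stop-cluster i-epenthesis): no segment meets the environment; /anwitobikuzzaald/ is unchanged.
Rule 2 (intervocalic spirantization): /t/ is a stop between vowels /i/ and /o/, so it spirantizes to the fricative [s]. /b/ is a stop between vowels /o/ and /i/, so it spirantizes to the fricative [v]. /k/ is a stop between vowels /i/ and /u/, so it spirantizes to the fricative [x]. /anwitobikuzzaald/ → anwisovixuzzaald.
Rule 3 (degemination): /zz/ is a geminate; the first /z/ deletes. /anwisovixuzzaald/ → anwisovixuzaald.
Rule 4 (nasal place assimilation): /n/ precedes the labial consonant /w/, so it assimilates in place to [m]. /anwisovixuzaald/ → amwisovixuzaald.
Rule 5 (final cluster simplification): /d/ is the second consonant of a word-final cluster /ld/, so it deletes. /amwisovixuzaald/ → amwisovixuzaal.

amwisovixuzaal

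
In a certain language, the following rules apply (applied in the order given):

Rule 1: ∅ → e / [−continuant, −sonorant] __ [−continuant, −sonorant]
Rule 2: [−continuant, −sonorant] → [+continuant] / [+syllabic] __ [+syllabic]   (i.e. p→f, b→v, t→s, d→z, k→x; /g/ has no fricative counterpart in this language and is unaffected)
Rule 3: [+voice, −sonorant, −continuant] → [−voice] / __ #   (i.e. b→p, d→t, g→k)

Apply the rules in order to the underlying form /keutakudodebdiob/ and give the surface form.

Rule 1 (stop-cluster e-epenthesis): /b/ and /d/ form a stop–stop cluster, so [e] is inserted between them. /keutakudodebdiob/ → keutakudodebediob.
Rule 2 (intervocalic spirantization): /t/ is a stop between vowels /u/ and /a/, so it spirantizes to the fricative [s]. /k/ is a stop between vowels /a/ and /u/, so it spirantizes to the fricative [x]. /d/ is a stop between vowels /u/ and /o/, so it spirantizes to the fricative [z]. /d/ is a stop between vowels /o/ and /e/, so it spirantizes to the fricative [z]. /b/ is a stop between vowels /e/ and /e/, so it spirantizes to the fricative [v]. /d/ is a stop between vowels /e/ and /i/, so it spirantizes to the fricative [z]. /keutakudodebediob/ → keusaxuzozeveziob.
Rule 3 (final devoicing): /b/ is a voiced stop in word-final position, so it devoices to [p]. /keusaxuzozeveziob/ → keusaxuzozeveziop.

keusaxuzozeveziop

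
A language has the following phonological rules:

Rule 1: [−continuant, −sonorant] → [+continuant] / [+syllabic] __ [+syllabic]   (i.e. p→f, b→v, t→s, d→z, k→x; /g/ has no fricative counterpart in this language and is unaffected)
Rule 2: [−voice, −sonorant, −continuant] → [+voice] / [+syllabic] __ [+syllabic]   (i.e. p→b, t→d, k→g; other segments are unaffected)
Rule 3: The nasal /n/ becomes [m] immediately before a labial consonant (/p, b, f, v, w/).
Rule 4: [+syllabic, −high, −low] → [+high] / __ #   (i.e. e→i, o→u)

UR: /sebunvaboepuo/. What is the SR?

Rule 1 (intervocalic spirantization): /b/ is a stop between vowels /e/ and /u/, so it spirantizes to the fricative [v]. /b/ is a stop between vowels /a/ and /o/, so it spirantizes to the fricative [v]. /p/ is a stop between vowels /e/ and /u/, so it spirantizes to the fricative [f]. /sebunvaboepuo/ → sevunvavoefuo.
Rule 2 (intervocalic voicing): no segment meets the environment; /sevunvavoefuo/ is unchanged.
Rule 3 (nasal place assimilation): /n/ precedes the labial consonant /v/, so it assimilates in place to [m]. /sevunvavoefuo/ → sevumvavoefuo.
Rule 4 (final vowel raising): /o/ is a mid vowel in word-final position, so it raises to [u]. /sevumvavoefuo/ → sevumvavoefuu.

sevumvavoefuu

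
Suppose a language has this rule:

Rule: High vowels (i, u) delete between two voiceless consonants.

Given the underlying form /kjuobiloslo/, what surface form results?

kjuobiloslo

No segment of /kjuobiloslo/ meets the structural description of the rule, so the form surfaces unchanged.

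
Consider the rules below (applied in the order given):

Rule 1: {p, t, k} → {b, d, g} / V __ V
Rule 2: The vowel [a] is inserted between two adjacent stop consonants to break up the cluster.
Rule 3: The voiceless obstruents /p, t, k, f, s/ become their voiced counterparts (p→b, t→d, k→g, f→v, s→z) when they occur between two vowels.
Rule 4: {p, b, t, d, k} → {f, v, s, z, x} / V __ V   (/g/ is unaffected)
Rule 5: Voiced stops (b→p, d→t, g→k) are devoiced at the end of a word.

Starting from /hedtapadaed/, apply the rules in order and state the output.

Rule 1 (intervocalic voicing): /p/ is a voiceless stop between vowels /a/ and /a/, so it voices to [b]. /hedtapadaed/ → hedtabadaed.
Rule 2 (stop-cluster a-epenthesis): /d/ and /t/ form a stop–stop cluster, so [a] is inserted between them. /hedtabadaed/ → hedatabadaed.
Rule 3 (intervocalic voicing): /t/ is a voiceless obstruent between vowels /a/ and /a/, so it voices to [d]. /hedatabadaed/ → hedadabadaed.
Rule 4 (intervocalic spirantization): /d/ is a stop between vowels /e/ and /a/, so it spirantizes to the fricative [z]. /d/ is a stop between vowels /a/ and /a/, so it spirantizes to the fricative [z]. /b/ is a stop between vowels /a/ and /a/, so it spirantizes to the fricative [v]. /d/ is a stop between vowels /a/ and /a/, so it spirantizes to the fricative [z]. /hedadabadaed/ → hezazavazaed.
Rule 5 (final devoicing): /d/ is a voiced stop in word-final position, so it devoices to [t]. /hezazavazaed/ → hezazavazaet.

hezazavazaet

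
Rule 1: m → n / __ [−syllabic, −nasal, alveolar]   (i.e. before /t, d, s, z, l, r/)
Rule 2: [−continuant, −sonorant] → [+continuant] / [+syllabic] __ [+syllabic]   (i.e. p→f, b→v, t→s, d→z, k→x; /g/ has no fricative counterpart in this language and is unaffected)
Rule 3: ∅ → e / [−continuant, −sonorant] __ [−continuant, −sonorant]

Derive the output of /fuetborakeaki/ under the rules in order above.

Rule 1 (nasal place assimilation): no segment meets the environment; /fuetborakeaki/ is unchanged.
Rule 2 (intervocalic spirantization): /k/ is a stop between vowels /a/ and /e/, so it spirantizes to the fricative [x]. /k/ is a stop between vowels /a/ and /i/, so it spirantizes to the fricative [x]. /fuetborakeaki/ → fuetboraxeaxi.
Rule 3 (stop-cluster e-epenthesis): /t/ and /b/ form a stop–stop cluster, so [e] is inserted between them. /fuetboraxeaxi/ → fueteboraxeaxi.

fueteboraxeaxi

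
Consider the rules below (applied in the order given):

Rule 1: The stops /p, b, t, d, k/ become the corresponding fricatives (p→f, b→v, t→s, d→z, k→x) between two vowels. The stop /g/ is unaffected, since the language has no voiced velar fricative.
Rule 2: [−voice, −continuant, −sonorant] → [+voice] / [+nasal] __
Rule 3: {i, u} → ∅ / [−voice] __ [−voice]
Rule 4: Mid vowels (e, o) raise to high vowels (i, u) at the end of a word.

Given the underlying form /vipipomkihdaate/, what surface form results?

Rule 1 (intervocalic spirantization): /p/ is a stop between vowels /i/ and /i/, so it spirantizes to the fricative [f]. /p/ is a stop between vowels /i/ and /o/, so it spirantizes to the fricative [f]. /t/ is a stop between vowels /a/ and /e/, so it spirantizes to the fricative [s]. /vipipomkihdaate/ → vififomkihdaase.
Rule 2 (post-nasal voicing): /k/ is a voiceless stop immediately after the nasal /m/, so it voices to [g]. /vififomkihdaase/ → vififomgihdaase.
Rule 3 (high vowel syncope): /i/ is a high vowel flanked by voiceless consonants /f/ and /f/, so it deletes. /vififomgihdaase/ → viffomgihdaase.
Rule 4 (final vowel raising): /e/ is a mid vowel in word-final position, so it raises to [i]. /viffomgihdaase/ → viffomgihdaasi.

viffomgihdaasi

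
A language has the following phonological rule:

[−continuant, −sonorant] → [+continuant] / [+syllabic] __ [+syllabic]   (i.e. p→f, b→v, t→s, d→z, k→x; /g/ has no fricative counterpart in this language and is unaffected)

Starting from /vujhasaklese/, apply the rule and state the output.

vujhasaklese

No segment of /vujhasaklese/ meets the structural description of the rule, so the form surfaces unchanged.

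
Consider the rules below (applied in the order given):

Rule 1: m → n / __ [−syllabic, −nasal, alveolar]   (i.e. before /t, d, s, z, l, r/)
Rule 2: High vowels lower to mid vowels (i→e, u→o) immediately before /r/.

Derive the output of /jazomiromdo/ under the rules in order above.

Rule 1 (nasal place assimilation): /m/ precedes the alveolar consonant /d/, so it assimilates in place to [n]. /jazomiromdo/ → jazomirondo.
Rule 2 (pre-rhotic lowering): /i/ is a high vowel immediately before /r/, so it lowers to [e]. /jazomirondo/ → jazomerondo.

jazomerondo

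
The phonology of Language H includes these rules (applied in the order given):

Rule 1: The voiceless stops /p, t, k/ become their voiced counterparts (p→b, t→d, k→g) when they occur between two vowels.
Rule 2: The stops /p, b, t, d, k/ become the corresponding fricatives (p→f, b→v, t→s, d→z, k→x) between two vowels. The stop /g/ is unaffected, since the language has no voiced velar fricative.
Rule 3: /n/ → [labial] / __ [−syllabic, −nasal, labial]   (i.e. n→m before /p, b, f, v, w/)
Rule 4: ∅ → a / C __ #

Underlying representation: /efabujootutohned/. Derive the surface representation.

Rule 1 (intervocalic voicing): /t/ is a voiceless stop between vowels /o/ and /u/, so it voices to [d]. /t/ is a voiceless stop between vowels /u/ and /o/, so it voices to [d]. /efabujootutohned/ → efabujoodudohned.
Rule 2 (intervocalic spirantization): /b/ is a stop between vowels /a/ and /u/, so it spirantizes to the fricative [v]. /d/ is a stop between vowels /o/ and /u/, so it spirantizes to the fricative [z]. /d/ is a stop between vowels /u/ and /o/, so it spirantizes to the fricative [z]. /efabujoodudohned/ → efavujoozuzohned.
Rule 3 (nasal place assimilation): no segment meets the environment; /efavujoozuzohned/ is unchanged.
Rule 4 (final a-epenthesis): the form ends in the consonant /d/, so [a] is inserted word-finally. /efavujoozuzohned/ → efavujoozuzohneda.

efavujoozuzohneda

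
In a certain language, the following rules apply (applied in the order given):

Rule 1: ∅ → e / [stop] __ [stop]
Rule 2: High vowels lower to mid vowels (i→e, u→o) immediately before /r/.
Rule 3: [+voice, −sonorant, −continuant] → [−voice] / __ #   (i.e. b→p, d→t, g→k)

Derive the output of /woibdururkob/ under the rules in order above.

Rule 1 (stop-cluster e-epenthesis): /b/ and /d/ form a stop–stop cluster, so [e] is inserted between them. /woibdururkob/ → woibedururkob.
Rule 2 (pre-rhotic lowering): /u/ is a high vowel immediately before /r/, so it lowers to [o]. /u/ is a high vowel immediately before /r/, so it lowers to [o]. /woibedururkob/ → woibedororkob.
Rule 3 (final devoicing): /b/ is a voiced stop in word-final position, so it devoices to [p]. /woibedororkob/ → woibedororkop.

woibedororkop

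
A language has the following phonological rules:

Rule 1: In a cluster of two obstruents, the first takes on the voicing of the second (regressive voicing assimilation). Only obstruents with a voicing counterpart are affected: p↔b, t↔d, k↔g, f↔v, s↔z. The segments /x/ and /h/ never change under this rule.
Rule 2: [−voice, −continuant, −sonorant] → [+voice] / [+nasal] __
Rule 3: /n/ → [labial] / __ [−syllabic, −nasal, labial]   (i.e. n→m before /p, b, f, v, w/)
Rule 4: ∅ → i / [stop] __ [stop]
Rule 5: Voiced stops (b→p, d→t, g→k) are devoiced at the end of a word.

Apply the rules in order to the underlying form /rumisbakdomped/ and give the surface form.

rumizbagidombet

Rule 1 (regressive voicing assimilation): /s/ precedes the voiced obstruent /b/, so it voices to [z] by assimilation. /k/ precedes the voiced obstruent /d/, so it voices to [g] by assimilation. /rumisbakdomped/ → rumizbagdomped.
Rule 2 (post-nasal voicing): /p/ is a voiceless stop immediately after the nasal /m/, so it voices to [b]. /rumizbagdomped/ → rumizbagdombed.
Rule 3 (nasal place assimilation): no segment meets the environment; /rumizbagdombed/ is unchanged.
Rule 4 (stop-cluster i-epenthesis): /g/ and /d/ form a stop–stop cluster, so [i] is inserted between them. /rumizbagdombed/ → rumizbagidombed.
Rule 5 (final devoicing): /d/ is a voiced stop in word-final position, so it devoices to [t]. /rumizbagidombed/ → rumizbagidombet.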